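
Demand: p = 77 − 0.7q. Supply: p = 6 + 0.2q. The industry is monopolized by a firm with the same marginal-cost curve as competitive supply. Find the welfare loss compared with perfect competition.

Competitive equilibrium: 77 − 0.7q = 6 + 0.2q → q* = 78.8889, p* = 21.7778.
Marginal revenue: MR = 77 − 1.4q. Set MR = MC: 77 − 1.4q = 6 + 0.2q → q_m = 44.375.
Price p_m = 77 − 0.7·44.375 = 45.9375; MC(q_m) = 6 + 0.2·44.375 = 14.875.
Competitive q* = 78.8889, so Δq = 34.5139; wedge = 45.9375 − 14.875 = 31.0625.
DWL = ½ × 34.5139 × 31.0625 = 536.04.

536.04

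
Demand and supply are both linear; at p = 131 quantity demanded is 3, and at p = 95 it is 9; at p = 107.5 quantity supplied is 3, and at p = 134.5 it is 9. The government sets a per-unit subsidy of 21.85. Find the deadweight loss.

22.73

Demand slope = (95 − 131)/(9 − 3) = −6, so p = 149 − 6q.
Supply slope = (134.5 − 107.5)/(9 − 3) = 4.5, so p = 94 + 4.5q.
Competitive equilibrium: 149 − 6q = 94 + 4.5q → q* = 5.2381, p* = 117.5714.
The subsidy lowers effective supply by 21.85: p = 72.15 + 4.5q.
New quantity: 149 − 6q = 72.15 + 4.5q → q' = 7.319.
Overproduction Δq = 7.319 − 5.2381 = 2.0809; wedge = subsidy = 21.85.
DWL = ½ × 2.0809 × 21.85 = 22.73.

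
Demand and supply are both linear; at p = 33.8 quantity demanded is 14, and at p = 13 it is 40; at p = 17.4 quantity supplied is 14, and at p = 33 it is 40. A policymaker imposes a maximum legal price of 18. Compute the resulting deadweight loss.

80.36

Demand slope = (13 − 33.8)/(40 − 14) = −0.8, so p = 45 − 0.8q.
Supply slope = (33 − 17.4)/(40 − 14) = 0.6, so p = 9 + 0.6q.
Competitive equilibrium: 45 − 0.8q = 9 + 0.6q → q* = 25.7143, p* = 24.4286.
At the ceiling p = 18, quantity supplied = (18 − 9)/0.6 = 15.
Willingness to pay at q' = 15: 45 − 0.8·15 = 33.
Δq = 25.7143 − 15 = 10.7143; wedge = 33 − 18 = 15.
Welfare loss = ½ × 10.7143 × 15 = 80.36.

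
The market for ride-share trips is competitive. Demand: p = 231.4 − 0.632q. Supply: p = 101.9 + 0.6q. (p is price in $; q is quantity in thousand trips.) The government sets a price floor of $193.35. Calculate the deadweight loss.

Competitive equilibrium: 231.4 − 0.632q = 101.9 + 0.6q → q* = 105.1136, p* = 164.9682.
At the floor p = 193.35, quantity demanded = (231.4 − 193.35)/0.632 = 60.2057.
Sellers' marginal cost at q' = 60.2057: 101.9 + 0.6·60.2057 = 138.0234.
Δq = 105.1136 − 60.2057 = 44.9079; wedge = 193.35 − 138.0234 = 55.3266.
Deadweight loss = ½ × 44.9079 × 55.3266 = $1242.30 thousand.

$1242.30 thousand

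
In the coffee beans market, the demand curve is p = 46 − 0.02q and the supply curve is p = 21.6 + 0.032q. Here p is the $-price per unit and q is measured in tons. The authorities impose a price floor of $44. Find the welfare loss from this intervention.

$3544.62

Competitive equilibrium: 46 − 0.02q = 21.6 + 0.032q → q* = 469.2308, p* = 36.6154.
At the floor p = 44, quantity demanded = (46 − 44)/0.02 = 100.
Sellers' marginal cost at q' = 100: 21.6 + 0.032·100 = 24.8.
Δq = 469.2308 − 100 = 369.2308; wedge = 44 − 24.8 = 19.2.
The triangle = ½ × 369.2308 × 19.2 = $3544.62.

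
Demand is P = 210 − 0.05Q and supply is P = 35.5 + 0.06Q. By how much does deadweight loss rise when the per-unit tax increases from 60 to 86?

17254.55

Competitive equilibrium: 210 − 0.05Q = 35.5 + 0.06Q → Q* = 1586.3636, P* = 130.6818.
For a per-unit tax t: ΔQ = t/0.11, so DWL = ½·t·(t/0.11) = t²/0.22.
At t = 60: DWL = 16363.636. At t = 86: DWL = 33618.182.
Increase = 33618.182 − 16363.636 = 17254.55.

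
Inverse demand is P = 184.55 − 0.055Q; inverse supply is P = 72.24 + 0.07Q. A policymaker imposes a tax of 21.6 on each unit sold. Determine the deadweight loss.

1866.24

Competitive equilibrium: 184.55 − 0.055Q = 72.24 + 0.07Q → Q* = 898.48, P* = 135.1336.
With the tax, the buyer price exceeds the seller price by 21.6: (184.55 − 0.055Q) − (72.24 + 0.07Q) = 21.6 → Q' = 725.68.
ΔQ = 898.48 − 725.68 = 172.8; the wedge equals the tax, 21.6.
Welfare loss = ½ × 172.8 × 21.6 = 1866.24.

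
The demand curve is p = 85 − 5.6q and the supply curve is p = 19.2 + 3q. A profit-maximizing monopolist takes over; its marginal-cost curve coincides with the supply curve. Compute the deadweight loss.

39.15

Competitive equilibrium: 85 − 5.6q = 19.2 + 3q → q* = 7.6512, p* = 42.1535.
Marginal revenue: MR = 85 − 11.2q. Set MR = MC: 85 − 11.2q = 19.2 + 3q → q_m = 4.6338.
Price p_m = 85 − 5.6·4.6338 = 59.0507; MC(q_m) = 19.2 + 3·4.6338 = 33.1014.
Competitive q* = 7.6512, so Δq = 3.0174; wedge = 59.0507 − 33.1014 = 25.9493.
DWL = ½ × 3.0174 × 25.9493 = 39.15.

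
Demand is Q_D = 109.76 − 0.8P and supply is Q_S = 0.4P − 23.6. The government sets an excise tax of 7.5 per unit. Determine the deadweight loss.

7.50

In inverse form: demand P = 137.2 − 1.25Q, supply P = 59 + 2.5Q.
Competitive equilibrium: 137.2 − 1.25Q = 59 + 2.5Q → Q* = 20.8533, P* = 111.1333.
With the tax, the buyer price exceeds the seller price by 7.5: (137.2 − 1.25Q) − (59 + 2.5Q) = 7.5 → Q' = 18.8533.
ΔQ = 20.8533 − 18.8533 = 2; the wedge equals the tax, 7.5.
Deadweight loss = ½ × 2 × 7.5 = 7.50.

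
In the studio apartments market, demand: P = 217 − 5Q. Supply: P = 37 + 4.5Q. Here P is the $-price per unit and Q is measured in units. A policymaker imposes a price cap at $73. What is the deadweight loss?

Competitive equilibrium: 217 − 5Q = 37 + 4.5Q → Q* = 18.9474, P* = 122.2632.
At the ceiling P = 73, quantity supplied = (73 − 37)/4.5 = 8.
Willingness to pay at Q' = 8: 217 − 5·8 = 177.
ΔQ = 18.9474 − 8 = 10.9474; wedge = 177 − 73 = 104.
Welfare loss = ½ × 10.9474 × 104 = $569.26.

$569.26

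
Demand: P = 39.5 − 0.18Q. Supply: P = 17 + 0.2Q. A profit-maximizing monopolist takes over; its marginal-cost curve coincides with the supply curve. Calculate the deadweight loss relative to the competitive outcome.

Competitive equilibrium: 39.5 − 0.18Q = 17 + 0.2Q → Q* = 59.2105, P* = 28.8421.
Marginal revenue: MR = 39.5 − 0.36Q. Set MR = MC: 39.5 − 0.36Q = 17 + 0.2Q → Q_m = 40.1786.
Price P_m = 39.5 − 0.18·40.1786 = 32.2679; MC(Q_m) = 17 + 0.2·40.1786 = 25.0357.
Competitive Q* = 59.2105, so ΔQ = 19.0319; wedge = 32.2679 − 25.0357 = 7.2322.
DWL = ½ × 19.0319 × 7.2322 = 68.82.

68.82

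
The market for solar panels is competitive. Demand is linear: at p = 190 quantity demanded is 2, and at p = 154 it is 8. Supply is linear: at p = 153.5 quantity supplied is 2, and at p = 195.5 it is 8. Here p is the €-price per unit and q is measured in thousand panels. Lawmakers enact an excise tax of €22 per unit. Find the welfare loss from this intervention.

€18.62 thousand

Demand slope = (154 − 190)/(8 − 2) = −6, so p = 202 − 6q.
Supply slope = (195.5 − 153.5)/(8 − 2) = 7, so p = 139.5 + 7q.
Competitive equilibrium: 202 − 6q = 139.5 + 7q → q* = 4.8077, p* = 173.1538.
With the tax, the buyer price exceeds the seller price by 22: (202 − 6q) − (139.5 + 7q) = 22 → q' = 3.1154.
Δq = 4.8077 − 3.1154 = 1.6923; the wedge equals the tax, 22.
Deadweight loss = ½ × 1.6923 × 22 = €18.62 thousand.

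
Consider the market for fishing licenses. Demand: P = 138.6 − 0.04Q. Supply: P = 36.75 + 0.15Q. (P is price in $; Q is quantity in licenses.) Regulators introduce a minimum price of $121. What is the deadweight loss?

Competitive equilibrium: 138.6 − 0.04Q = 36.75 + 0.15Q → Q* = 536.0526, P* = 117.1579.
At the floor P = 121, quantity demanded = (138.6 − 121)/0.04 = 440.
Sellers' marginal cost at Q' = 440: 36.75 + 0.15·440 = 102.75.
ΔQ = 536.0526 − 440 = 96.0526; wedge = 121 − 102.75 = 18.25.
The triangle = ½ × 96.0526 × 18.25 = $876.48.

$876.48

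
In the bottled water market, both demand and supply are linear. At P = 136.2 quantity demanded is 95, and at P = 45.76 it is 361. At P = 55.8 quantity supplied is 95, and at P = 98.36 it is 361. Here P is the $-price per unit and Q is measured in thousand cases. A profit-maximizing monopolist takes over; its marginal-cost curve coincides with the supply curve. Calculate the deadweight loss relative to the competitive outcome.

$2680.03 thousand

Demand slope = (45.76 − 136.2)/(361 − 95) = −0.34, so P = 168.5 − 0.34Q.
Supply slope = (98.36 − 55.8)/(361 − 95) = 0.16, so P = 40.6 + 0.16Q.
Competitive equilibrium: 168.5 − 0.34Q = 40.6 + 0.16Q → Q* = 255.8, P* = 81.528.
Marginal revenue: MR = 168.5 − 0.68Q. Set MR = MC: 168.5 − 0.68Q = 40.6 + 0.16Q → Q_m = 152.2619.
Price P_m = 168.5 − 0.34·152.2619 = 116.73095; MC(Q_m) = 40.6 + 0.16·152.2619 = 64.9619.
Competitive Q* = 255.8, so ΔQ = 103.5381; wedge = 116.73095 − 64.9619 = 51.76905.
DWL = ½ × 103.5381 × 51.76905 = $2680.03 thousand.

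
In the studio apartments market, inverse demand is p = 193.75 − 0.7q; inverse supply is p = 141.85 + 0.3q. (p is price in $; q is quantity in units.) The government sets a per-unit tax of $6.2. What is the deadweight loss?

$19.22

Competitive equilibrium: 193.75 − 0.7q = 141.85 + 0.3q → q* = 51.9, p* = 157.42.
With the tax, the buyer price exceeds the seller price by 6.2: (193.75 − 0.7q) − (141.85 + 0.3q) = 6.2 → q' = 45.7.
Δq = 51.9 − 45.7 = 6.2; the wedge equals the tax, 6.2.
DWL = ½ × 6.2 × 6.2 = $19.22.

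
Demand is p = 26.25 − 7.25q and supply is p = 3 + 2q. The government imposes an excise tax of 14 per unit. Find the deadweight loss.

Competitive equilibrium: 26.25 − 7.25q = 3 + 2q → q* = 2.5135, p* = 8.027.
With the tax, the buyer price exceeds the seller price by 14: (26.25 − 7.25q) − (3 + 2q) = 14 → q' = 1.
Δq = 2.5135 − 1 = 1.5135; the wedge equals the tax, 14.
The triangle = ½ × 1.5135 × 14 = 10.59.

10.59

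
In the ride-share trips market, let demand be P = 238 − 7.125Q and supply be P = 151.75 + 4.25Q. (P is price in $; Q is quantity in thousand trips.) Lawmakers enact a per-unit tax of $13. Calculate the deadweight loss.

$7.43 thousand

Competitive equilibrium: 238 − 7.125Q = 151.75 + 4.25Q → Q* = 7.5824, P* = 183.9753.
With the tax, the buyer price exceeds the seller price by 13: (238 − 7.125Q) − (151.75 + 4.25Q) = 13 → Q' = 6.4396.
ΔQ = 7.5824 − 6.4396 = 1.1428; the wedge equals the tax, 13.
The triangle = ½ × 1.1428 × 13 = $7.43 thousand.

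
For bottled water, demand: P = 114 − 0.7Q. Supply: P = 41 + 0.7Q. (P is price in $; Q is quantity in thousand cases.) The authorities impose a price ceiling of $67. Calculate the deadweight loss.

$157.50 thousand

Competitive equilibrium: 114 − 0.7Q = 41 + 0.7Q → Q* = 52.1429, P* = 77.5.
At the ceiling P = 67, quantity supplied = (67 − 41)/0.7 = 37.1429.
Willingness to pay at Q' = 37.1429: 114 − 0.7·37.1429 = 88.
ΔQ = 52.1429 − 37.1429 = 15; wedge = 88 − 67 = 21.
Welfare loss = ½ × 15 × 21 = $157.50 thousand.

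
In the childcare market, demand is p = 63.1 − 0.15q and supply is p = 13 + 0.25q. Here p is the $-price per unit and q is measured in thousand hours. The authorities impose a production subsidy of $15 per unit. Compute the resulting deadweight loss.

$281.25 thousand

Competitive equilibrium: 63.1 − 0.15q = 13 + 0.25q → q* = 125.25, p* = 44.3125.
The subsidy lowers effective supply by 15: p = 0.25q − 2.
New quantity: 63.1 − 0.15q = 0.25q − 2 → q' = 162.75.
Overproduction Δq = 162.75 − 125.25 = 37.5; wedge = subsidy = 15.
DWL = ½ × 37.5 × 15 = $281.25 thousand.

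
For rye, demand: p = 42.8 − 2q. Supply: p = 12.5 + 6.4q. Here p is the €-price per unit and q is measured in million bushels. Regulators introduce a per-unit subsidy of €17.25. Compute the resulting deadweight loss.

€17.71 million

Competitive equilibrium: 42.8 − 2q = 12.5 + 6.4q → q* = 3.6071, p* = 35.5857.
The subsidy lowers effective supply by 17.25: p = 6.4q − 4.75.
New quantity: 42.8 − 2q = 6.4q − 4.75 → q' = 5.6607.
Overproduction Δq = 5.6607 − 3.6071 = 2.0536; wedge = subsidy = 17.25.
Deadweight loss = ½ × 2.0536 × 17.25 = €17.71 million.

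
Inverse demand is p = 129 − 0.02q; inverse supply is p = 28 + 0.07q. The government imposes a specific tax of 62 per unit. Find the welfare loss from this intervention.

Competitive equilibrium: 129 − 0.02q = 28 + 0.07q → q* = 1122.2222, p* = 106.5556.
With the tax, the buyer price exceeds the seller price by 62: (129 − 0.02q) − (28 + 0.07q) = 62 → q' = 433.3333.
Δq = 1122.2222 − 433.3333 = 688.8889; the wedge equals the tax, 62.
The triangle = ½ × 688.8889 × 62 = 21355.56.

21355.56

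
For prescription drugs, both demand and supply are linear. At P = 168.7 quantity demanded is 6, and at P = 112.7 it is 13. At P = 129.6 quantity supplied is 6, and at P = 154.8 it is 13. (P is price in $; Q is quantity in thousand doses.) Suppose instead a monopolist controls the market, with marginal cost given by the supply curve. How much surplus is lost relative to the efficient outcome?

Demand slope = (112.7 − 168.7)/(13 − 6) = −8, so P = 216.7 − 8Q.
Supply slope = (154.8 − 129.6)/(13 − 6) = 3.6, so P = 108 + 3.6Q.
Competitive equilibrium: 216.7 − 8Q = 108 + 3.6Q → Q* = 9.3707, P* = 141.7345.
Marginal revenue: MR = 216.7 − 16Q. Set MR = MC: 216.7 − 16Q = 108 + 3.6Q → Q_m = 5.5459.
Price P_m = 216.7 − 8·5.5459 = 172.3328; MC(Q_m) = 108 + 3.6·5.5459 = 127.9652.
Competitive Q* = 9.3707, so ΔQ = 3.8248; wedge = 172.3328 − 127.9652 = 44.3676.
The triangle = ½ × 3.8248 × 44.3676 = $84.85 thousand.

$84.85 thousand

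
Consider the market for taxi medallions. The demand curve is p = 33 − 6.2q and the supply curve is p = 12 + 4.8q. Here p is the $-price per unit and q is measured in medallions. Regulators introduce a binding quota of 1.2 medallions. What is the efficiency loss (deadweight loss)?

$2.77

Competitive equilibrium: 33 − 6.2q = 12 + 4.8q → q* = 1.9091, p* = 21.1636.
At q = 1.2: demand price = 33 − 6.2·1.2 = 25.56; supply price = 12 + 4.8·1.2 = 17.76.
Δq = 1.9091 − 1.2 = 0.7091; wedge = 25.56 − 17.76 = 7.8.
Welfare loss = ½ × 0.7091 × 7.8 = $2.77.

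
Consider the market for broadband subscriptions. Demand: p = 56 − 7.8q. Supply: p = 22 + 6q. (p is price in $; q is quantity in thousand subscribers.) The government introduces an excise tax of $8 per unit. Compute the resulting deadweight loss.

Competitive equilibrium: 56 − 7.8q = 22 + 6q → q* = 2.4638, p* = 36.7826.
With the tax, the buyer price exceeds the seller price by 8: (56 − 7.8q) − (22 + 6q) = 8 → q' = 1.8841.
Δq = 2.4638 − 1.8841 = 0.5797; the wedge equals the tax, 8.
Welfare loss = ½ × 0.5797 × 8 = $2.32 thousand.

$2.32 thousand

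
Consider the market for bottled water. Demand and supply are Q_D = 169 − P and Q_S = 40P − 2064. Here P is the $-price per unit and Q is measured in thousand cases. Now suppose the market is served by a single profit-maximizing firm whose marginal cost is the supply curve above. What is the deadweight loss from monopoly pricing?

$1639.58 thousand

In inverse form: demand P = 169 − Q, supply P = 51.6 + 0.025Q.
Competitive equilibrium: 169 − Q = 51.6 + 0.025Q → Q* = 114.5366, P* = 54.4634.
Marginal revenue: MR = 169 − 2Q. Set MR = MC: 169 − 2Q = 51.6 + 0.025Q → Q_m = 57.9753.
Price P_m = 169 − 1·57.9753 = 111.0247; MC(Q_m) = 51.6 + 0.025·57.9753 = 53.0494.
Competitive Q* = 114.5366, so ΔQ = 56.5613; wedge = 111.0247 − 53.0494 = 57.9753.
The triangle = ½ × 56.5613 × 57.9753 = $1639.58 thousand.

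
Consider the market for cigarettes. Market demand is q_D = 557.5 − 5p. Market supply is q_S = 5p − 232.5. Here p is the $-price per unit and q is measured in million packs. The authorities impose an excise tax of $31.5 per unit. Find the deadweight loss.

In inverse form: demand p = 111.5 − 0.2q, supply p = 46.5 + 0.2q.
Competitive equilibrium: 111.5 − 0.2q = 46.5 + 0.2q → q* = 162.5, p* = 79.
With the tax, the buyer price exceeds the seller price by 31.5: (111.5 − 0.2q) − (46.5 + 0.2q) = 31.5 → q' = 83.75.
Δq = 162.5 − 83.75 = 78.75; the wedge equals the tax, 31.5.
DWL = ½ × 78.75 × 31.5 = $1240.31 million.

$1240.31 million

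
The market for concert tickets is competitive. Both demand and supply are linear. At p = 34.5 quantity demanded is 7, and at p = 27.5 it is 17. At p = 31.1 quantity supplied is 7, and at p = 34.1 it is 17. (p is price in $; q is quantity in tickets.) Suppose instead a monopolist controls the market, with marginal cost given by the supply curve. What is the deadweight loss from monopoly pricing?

Demand slope = (27.5 − 34.5)/(17 − 7) = −0.7, so p = 39.4 − 0.7q.
Supply slope = (34.1 − 31.1)/(17 − 7) = 0.3, so p = 29 + 0.3q.
Competitive equilibrium: 39.4 − 0.7q = 29 + 0.3q → q* = 10.4, p* = 32.12.
Marginal revenue: MR = 39.4 − 1.4q. Set MR = MC: 39.4 − 1.4q = 29 + 0.3q → q_m = 6.1176.
Price p_m = 39.4 − 0.7·6.1176 = 35.1177; MC(q_m) = 29 + 0.3·6.1176 = 30.8353.
Competitive q* = 10.4, so Δq = 4.2824; wedge = 35.1177 − 30.8353 = 4.2824.
The triangle = ½ × 4.2824 × 4.2824 = $9.17.

$9.17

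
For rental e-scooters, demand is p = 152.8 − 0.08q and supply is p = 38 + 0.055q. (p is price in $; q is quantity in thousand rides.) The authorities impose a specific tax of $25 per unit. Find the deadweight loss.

Competitive equilibrium: 152.8 − 0.08q = 38 + 0.055q → q* = 850.37037, p* = 84.77037.
With the tax, the buyer price exceeds the seller price by 25: (152.8 − 0.08q) − (38 + 0.055q) = 25 → q' = 665.18519.
Δq = 850.37037 − 665.18519 = 185.18518; the wedge equals the tax, 25.
Welfare loss = ½ × 185.18518 × 25 = $2314.81 thousand.

$2314.81 thousand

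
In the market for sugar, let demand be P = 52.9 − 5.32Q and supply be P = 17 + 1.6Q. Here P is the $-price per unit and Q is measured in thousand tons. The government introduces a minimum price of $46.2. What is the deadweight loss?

Competitive equilibrium: 52.9 − 5.32Q = 17 + 1.6Q → Q* = 5.1879, P* = 25.3006.
At the floor P = 46.2, quantity demanded = (52.9 − 46.2)/5.32 = 1.2594.
Sellers' marginal cost at Q' = 1.2594: 17 + 1.6·1.2594 = 19.015.
ΔQ = 5.1879 − 1.2594 = 3.9285; wedge = 46.2 − 19.015 = 27.185.
Deadweight loss = ½ × 3.9285 × 27.185 = $53.40 thousand.

$53.40 thousand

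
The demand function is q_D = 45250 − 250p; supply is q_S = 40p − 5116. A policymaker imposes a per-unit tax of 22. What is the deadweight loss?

8344.83

In inverse form: demand p = 181 − 0.004q, supply p = 127.9 + 0.025q.
Competitive equilibrium: 181 − 0.004q = 127.9 + 0.025q → q* = 1831.0345, p* = 173.6759.
With the tax, the buyer price exceeds the seller price by 22: (181 − 0.004q) − (127.9 + 0.025q) = 22 → q' = 1072.4138.
Δq = 1831.0345 − 1072.4138 = 758.6207; the wedge equals the tax, 22.
Welfare loss = ½ × 758.6207 × 22 = 8344.83.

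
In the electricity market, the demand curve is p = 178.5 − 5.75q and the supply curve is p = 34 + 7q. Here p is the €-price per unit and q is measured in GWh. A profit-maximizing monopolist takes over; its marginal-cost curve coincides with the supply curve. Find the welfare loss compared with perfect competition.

€79.10

Competitive equilibrium: 178.5 − 5.75q = 34 + 7q → q* = 11.3333, p* = 113.3333.
Marginal revenue: MR = 178.5 − 11.5q. Set MR = MC: 178.5 − 11.5q = 34 + 7q → q_m = 7.8108.
Price p_m = 178.5 − 5.75·7.8108 = 133.5879; MC(q_m) = 34 + 7·7.8108 = 88.6756.
Competitive q* = 11.3333, so Δq = 3.5225; wedge = 133.5879 − 88.6756 = 44.9123.
Welfare loss = ½ × 3.5225 × 44.9123 = €79.10.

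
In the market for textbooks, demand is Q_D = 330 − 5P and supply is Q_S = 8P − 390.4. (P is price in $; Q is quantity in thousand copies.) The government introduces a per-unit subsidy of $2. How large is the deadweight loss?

$6.15 thousand

In inverse form: demand P = 66 − 0.2Q, supply P = 48.8 + 0.125Q.
Competitive equilibrium: 66 − 0.2Q = 48.8 + 0.125Q → Q* = 52.9231, P* = 55.4154.
The subsidy lowers effective supply by 2: P = 46.8 + 0.125Q.
New quantity: 66 − 0.2Q = 46.8 + 0.125Q → Q' = 59.0769.
Overproduction ΔQ = 59.0769 − 52.9231 = 6.1538; wedge = subsidy = 2.
Deadweight loss = ½ × 6.1538 × 2 = $6.15 thousand.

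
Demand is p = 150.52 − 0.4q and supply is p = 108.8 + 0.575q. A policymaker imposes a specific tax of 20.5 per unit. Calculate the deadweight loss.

Competitive equilibrium: 150.52 − 0.4q = 108.8 + 0.575q → q* = 42.7897, p* = 133.4041.
With the tax, the buyer price exceeds the seller price by 20.5: (150.52 − 0.4q) − (108.8 + 0.575q) = 20.5 → q' = 21.7641.
Δq = 42.7897 − 21.7641 = 21.0256; the wedge equals the tax, 20.5.
Welfare loss = ½ × 21.0256 × 20.5 = 215.51.

215.51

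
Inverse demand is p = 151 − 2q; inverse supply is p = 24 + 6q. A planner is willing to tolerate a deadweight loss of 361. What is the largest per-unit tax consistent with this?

76

Competitive equilibrium: 151 − 2q = 24 + 6q → q* = 15.875, p* = 119.25.
A tax t gives Δq = t/8 and wedge t, so DWL = t²/16.
t²/16 = 361 → t² = 5776 → t = 76.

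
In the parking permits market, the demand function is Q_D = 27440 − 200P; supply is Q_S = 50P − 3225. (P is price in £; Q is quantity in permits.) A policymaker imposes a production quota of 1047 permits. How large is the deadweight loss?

£43291.51

In inverse form: demand P = 137.2 − 0.005Q, supply P = 64.5 + 0.02Q.
Competitive equilibrium: 137.2 − 0.005Q = 64.5 + 0.02Q → Q* = 2908, P* = 122.66.
At Q = 1047: demand price = 137.2 − 0.005·1047 = 131.965; supply price = 64.5 + 0.02·1047 = 85.44.
ΔQ = 2908 − 1047 = 1861; wedge = 131.965 − 85.44 = 46.525.
Deadweight loss = ½ × 1861 × 46.525 = £43291.51.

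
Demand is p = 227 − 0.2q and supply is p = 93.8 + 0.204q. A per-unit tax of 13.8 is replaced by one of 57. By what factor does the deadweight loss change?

17.060

Competitive equilibrium: 227 − 0.2q = 93.8 + 0.204q → q* = 329.703, p* = 161.0594.
For a per-unit tax t: Δq = t/0.404, so DWL = ½·t·(t/0.404) = t²/0.808.
At t = 13.8: DWL = 235.693. At t = 57: DWL = 4021.040.
Ratio = (57/13.8)² = 17.060.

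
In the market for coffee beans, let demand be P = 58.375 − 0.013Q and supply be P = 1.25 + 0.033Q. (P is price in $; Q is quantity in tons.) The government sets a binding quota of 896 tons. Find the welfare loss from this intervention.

$2751.05

Competitive equilibrium: 58.375 − 0.013Q = 1.25 + 0.033Q → Q* = 1241.8478, P* = 42.231.
At Q = 896: demand price = 58.375 − 0.013·896 = 46.727; supply price = 1.25 + 0.033·896 = 30.818.
ΔQ = 1241.8478 − 896 = 345.8478; wedge = 46.727 − 30.818 = 15.909.
Welfare loss = ½ × 345.8478 × 15.909 = $2751.05.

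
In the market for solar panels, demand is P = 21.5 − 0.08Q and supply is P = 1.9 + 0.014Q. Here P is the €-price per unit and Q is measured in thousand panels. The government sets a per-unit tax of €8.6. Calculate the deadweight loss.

€393.40 thousand

Competitive equilibrium: 21.5 − 0.08Q = 1.9 + 0.014Q → Q* = 208.5106, P* = 4.8191.
With the tax, the buyer price exceeds the seller price by 8.6: (21.5 − 0.08Q) − (1.9 + 0.014Q) = 8.6 → Q' = 117.0213.
ΔQ = 208.5106 − 117.0213 = 91.4893; the wedge equals the tax, 8.6.
The triangle = ½ × 91.4893 × 8.6 = €393.40 thousand.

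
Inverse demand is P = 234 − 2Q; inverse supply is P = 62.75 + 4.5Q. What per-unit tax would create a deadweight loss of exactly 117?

39

Competitive equilibrium: 234 − 2Q = 62.75 + 4.5Q → Q* = 26.3462, P* = 181.3077.
A tax t gives ΔQ = t/6.5 and wedge t, so DWL = t²/13.
t²/13 = 117 → t² = 1521 → t = 39.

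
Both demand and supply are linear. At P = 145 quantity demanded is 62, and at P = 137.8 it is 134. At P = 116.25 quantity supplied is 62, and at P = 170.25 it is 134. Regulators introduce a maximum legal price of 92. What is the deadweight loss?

Demand slope = (137.8 − 145)/(134 − 62) = −0.1, so P = 151.2 − 0.1Q.
Supply slope = (170.25 − 116.25)/(134 − 62) = 0.75, so P = 69.75 + 0.75Q.
Competitive equilibrium: 151.2 − 0.1Q = 69.75 + 0.75Q → Q* = 95.8235, P* = 141.6176.
At the ceiling P = 92, quantity supplied = (92 − 69.75)/0.75 = 29.6667.
Willingness to pay at Q' = 29.6667: 151.2 − 0.1·29.6667 = 148.2333.
ΔQ = 95.8235 − 29.6667 = 66.1568; wedge = 148.2333 − 92 = 56.2333.
DWL = ½ × 66.1568 × 56.2333 = 1860.11.

1860.11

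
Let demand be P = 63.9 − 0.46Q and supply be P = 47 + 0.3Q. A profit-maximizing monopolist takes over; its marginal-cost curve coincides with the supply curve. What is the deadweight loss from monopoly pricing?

Competitive equilibrium: 63.9 − 0.46Q = 47 + 0.3Q → Q* = 22.2368, P* = 53.6711.
Marginal revenue: MR = 63.9 − 0.92Q. Set MR = MC: 63.9 − 0.92Q = 47 + 0.3Q → Q_m = 13.8525.
Price P_m = 63.9 − 0.46·13.8525 = 57.5279; MC(Q_m) = 47 + 0.3·13.8525 = 51.1558.
Competitive Q* = 22.2368, so ΔQ = 8.3843; wedge = 57.5279 − 51.1558 = 6.3721.
The triangle = ½ × 8.3843 × 6.3721 = 26.71.

26.71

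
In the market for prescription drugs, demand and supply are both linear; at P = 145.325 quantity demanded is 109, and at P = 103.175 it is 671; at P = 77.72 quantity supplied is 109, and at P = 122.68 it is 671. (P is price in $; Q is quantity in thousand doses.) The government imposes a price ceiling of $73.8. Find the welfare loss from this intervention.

Demand slope = (103.175 − 145.325)/(671 − 109) = −0.075, so P = 153.5 − 0.075Q.
Supply slope = (122.68 − 77.72)/(671 − 109) = 0.08, so P = 69 + 0.08Q.
Competitive equilibrium: 153.5 − 0.075Q = 69 + 0.08Q → Q* = 545.1613, P* = 112.6129.
At the ceiling P = 73.8, quantity supplied = (73.8 − 69)/0.08 = 60.
Willingness to pay at Q' = 60: 153.5 − 0.075·60 = 149.
ΔQ = 545.1613 − 60 = 485.1613; wedge = 149 − 73.8 = 75.2.
Deadweight loss = ½ × 485.1613 × 75.2 = $18242.06 thousand.

$18242.06 thousand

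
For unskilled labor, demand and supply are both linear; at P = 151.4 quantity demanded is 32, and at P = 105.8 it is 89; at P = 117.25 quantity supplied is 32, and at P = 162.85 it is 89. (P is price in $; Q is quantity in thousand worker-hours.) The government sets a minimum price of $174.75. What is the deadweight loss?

$2042.73 thousand

Demand slope = (105.8 − 151.4)/(89 − 32) = −0.8, so P = 177 − 0.8Q.
Supply slope = (162.85 − 117.25)/(89 − 32) = 0.8, so P = 91.65 + 0.8Q.
Competitive equilibrium: 177 − 0.8Q = 91.65 + 0.8Q → Q* = 53.3438, P* = 134.325.
At the floor P = 174.75, quantity demanded = (177 − 174.75)/0.8 = 2.8125.
Sellers' marginal cost at Q' = 2.8125: 91.65 + 0.8·2.8125 = 93.9.
ΔQ = 53.3438 − 2.8125 = 50.5313; wedge = 174.75 − 93.9 = 80.85.
Deadweight loss = ½ × 50.5313 × 80.85 = $2042.73 thousand.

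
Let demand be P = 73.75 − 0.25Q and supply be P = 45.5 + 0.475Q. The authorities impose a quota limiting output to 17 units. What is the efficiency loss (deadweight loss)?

Competitive equilibrium: 73.75 − 0.25Q = 45.5 + 0.475Q → Q* = 38.9655, P* = 64.0086.
At Q = 17: demand price = 73.75 − 0.25·17 = 69.5; supply price = 45.5 + 0.475·17 = 53.575.
ΔQ = 38.9655 − 17 = 21.9655; wedge = 69.5 − 53.575 = 15.925.
The triangle = ½ × 21.9655 × 15.925 = 174.90.

174.90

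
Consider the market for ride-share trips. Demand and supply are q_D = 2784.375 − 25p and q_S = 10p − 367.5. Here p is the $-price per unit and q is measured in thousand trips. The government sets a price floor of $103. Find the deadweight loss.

In inverse form: demand p = 111.375 − 0.04q, supply p = 36.75 + 0.1q.
Competitive equilibrium: 111.375 − 0.04q = 36.75 + 0.1q → q* = 533.0357, p* = 90.0536.
At the floor p = 103, quantity demanded = (111.375 − 103)/0.04 = 209.375.
Sellers' marginal cost at q' = 209.375: 36.75 + 0.1·209.375 = 57.6875.
Δq = 533.0357 − 209.375 = 323.6607; wedge = 103 − 57.6875 = 45.3125.
Welfare loss = ½ × 323.6607 × 45.3125 = $7332.94 thousand.

$7332.94 thousand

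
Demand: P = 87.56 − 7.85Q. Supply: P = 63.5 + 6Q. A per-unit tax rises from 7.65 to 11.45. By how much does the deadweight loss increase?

Competitive equilibrium: 87.56 − 7.85Q = 63.5 + 6Q → Q* = 1.7372, P* = 73.9231.
For a per-unit tax t: ΔQ = t/13.85, so DWL = ½·t·(t/13.85) = t²/27.7.
At t = 7.65: DWL = 2.113. At t = 11.45: DWL = 4.733.
Increase = 4.733 − 2.113 = 2.62.

2.62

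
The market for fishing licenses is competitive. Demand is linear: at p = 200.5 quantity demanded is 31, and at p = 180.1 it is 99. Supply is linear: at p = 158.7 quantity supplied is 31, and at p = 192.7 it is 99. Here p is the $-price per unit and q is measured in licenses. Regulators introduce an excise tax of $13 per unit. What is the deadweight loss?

$105.625

Demand slope = (180.1 − 200.5)/(99 − 31) = −0.3, so p = 209.8 − 0.3q.
Supply slope = (192.7 − 158.7)/(99 − 31) = 0.5, so p = 143.2 + 0.5q.
Competitive equilibrium: 209.8 − 0.3q = 143.2 + 0.5q → q* = 83.25, p* = 184.825.
With the tax, the buyer price exceeds the seller price by 13: (209.8 − 0.3q) − (143.2 + 0.5q) = 13 → q' = 67.
Δq = 83.25 − 67 = 16.25; the wedge equals the tax, 13.
DWL = ½ × 16.25 × 13 = $105.625.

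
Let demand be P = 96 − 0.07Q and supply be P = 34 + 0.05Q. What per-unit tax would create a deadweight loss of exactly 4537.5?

Competitive equilibrium: 96 − 0.07Q = 34 + 0.05Q → Q* = 516.6667, P* = 59.8333.
A tax t gives ΔQ = t/0.12 and wedge t, so DWL = t²/0.24.
t²/0.24 = 4537.5 → t² = 1089 → t = 33.

33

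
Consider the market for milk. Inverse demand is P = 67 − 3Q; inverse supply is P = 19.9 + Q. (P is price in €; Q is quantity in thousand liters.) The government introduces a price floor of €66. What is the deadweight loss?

€261.82 thousand

Competitive equilibrium: 67 − 3Q = 19.9 + Q → Q* = 11.775, P* = 31.675.
At the floor P = 66, quantity demanded = (67 − 66)/3 = 0.3333.
Sellers' marginal cost at Q' = 0.3333: 19.9 + 1·0.3333 = 20.2333.
ΔQ = 11.775 − 0.3333 = 11.4417; wedge = 66 − 20.2333 = 45.7667.
Welfare loss = ½ × 11.4417 × 45.7667 = €261.82 thousand.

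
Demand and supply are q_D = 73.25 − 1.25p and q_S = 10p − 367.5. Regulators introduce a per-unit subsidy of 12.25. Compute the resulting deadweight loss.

83.37

In inverse form: demand p = 58.6 − 0.8q, supply p = 36.75 + 0.1q.
Competitive equilibrium: 58.6 − 0.8q = 36.75 + 0.1q → q* = 24.2778, p* = 39.1778.
The subsidy lowers effective supply by 12.25: p = 24.5 + 0.1q.
New quantity: 58.6 − 0.8q = 24.5 + 0.1q → q' = 37.8889.
Overproduction Δq = 37.8889 − 24.2778 = 13.6111; wedge = subsidy = 12.25.
DWL = ½ × 13.6111 × 12.25 = 83.37.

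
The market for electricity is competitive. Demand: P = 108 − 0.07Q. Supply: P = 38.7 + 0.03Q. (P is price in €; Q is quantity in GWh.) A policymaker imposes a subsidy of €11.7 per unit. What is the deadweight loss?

€684.45

Competitive equilibrium: 108 − 0.07Q = 38.7 + 0.03Q → Q* = 693, P* = 59.49.
The subsidy lowers effective supply by 11.7: P = 27 + 0.03Q.
New quantity: 108 − 0.07Q = 27 + 0.03Q → Q' = 810.
Overproduction ΔQ = 810 − 693 = 117; wedge = subsidy = 11.7.
Welfare loss = ½ × 117 × 11.7 = €684.45.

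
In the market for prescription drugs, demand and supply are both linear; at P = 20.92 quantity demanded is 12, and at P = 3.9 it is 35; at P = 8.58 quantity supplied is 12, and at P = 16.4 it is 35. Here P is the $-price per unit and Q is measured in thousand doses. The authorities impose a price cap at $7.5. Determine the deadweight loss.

$115.14 thousand

Demand slope = (3.9 − 20.92)/(35 − 12) = −0.74, so P = 29.8 − 0.74Q.
Supply slope = (16.4 − 8.58)/(35 − 12) = 0.34, so P = 4.5 + 0.34Q.
Competitive equilibrium: 29.8 − 0.74Q = 4.5 + 0.34Q → Q* = 23.4259, P* = 12.4648.
At the ceiling P = 7.5, quantity supplied = (7.5 − 4.5)/0.34 = 8.8235.
Willingness to pay at Q' = 8.8235: 29.8 − 0.74·8.8235 = 23.2706.
ΔQ = 23.4259 − 8.8235 = 14.6024; wedge = 23.2706 − 7.5 = 15.7706.
Deadweight loss = ½ × 14.6024 × 15.7706 = $115.14 thousand.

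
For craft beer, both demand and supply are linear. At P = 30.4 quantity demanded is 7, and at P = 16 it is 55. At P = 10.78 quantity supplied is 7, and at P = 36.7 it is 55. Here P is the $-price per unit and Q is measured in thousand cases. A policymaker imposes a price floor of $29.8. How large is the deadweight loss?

Demand slope = (16 − 30.4)/(55 − 7) = −0.3, so P = 32.5 − 0.3Q.
Supply slope = (36.7 − 10.78)/(55 − 7) = 0.54, so P = 7 + 0.54Q.
Competitive equilibrium: 32.5 − 0.3Q = 7 + 0.54Q → Q* = 30.3571, P* = 23.3929.
At the floor P = 29.8, quantity demanded = (32.5 − 29.8)/0.3 = 9.
Sellers' marginal cost at Q' = 9: 7 + 0.54·9 = 11.86.
ΔQ = 30.3571 − 9 = 21.3571; wedge = 29.8 − 11.86 = 17.94.
Welfare loss = ½ × 21.3571 × 17.94 = $191.57 thousand.

$191.57 thousand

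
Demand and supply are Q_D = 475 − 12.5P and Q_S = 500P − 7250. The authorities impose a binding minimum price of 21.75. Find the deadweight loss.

285.59

In inverse form: demand P = 38 − 0.08Q, supply P = 14.5 + 0.002Q.
Competitive equilibrium: 38 − 0.08Q = 14.5 + 0.002Q → Q* = 286.5854, P* = 15.0732.
At the floor P = 21.75, quantity demanded = (38 − 21.75)/0.08 = 203.125.
Sellers' marginal cost at Q' = 203.125: 14.5 + 0.002·203.125 = 14.9063.
ΔQ = 286.5854 − 203.125 = 83.4604; wedge = 21.75 − 14.9063 = 6.8437.
Welfare loss = ½ × 83.4604 × 6.8437 = 285.59.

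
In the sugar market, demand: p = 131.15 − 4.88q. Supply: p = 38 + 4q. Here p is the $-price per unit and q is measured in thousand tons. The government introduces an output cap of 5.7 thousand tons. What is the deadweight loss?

Competitive equilibrium: 131.15 − 4.88q = 38 + 4q → q* = 10.4899, p* = 79.9595.
At q = 5.7: demand price = 131.15 − 4.88·5.7 = 103.334; supply price = 38 + 4·5.7 = 60.8.
Δq = 10.4899 − 5.7 = 4.7899; wedge = 103.334 − 60.8 = 42.534.
DWL = ½ × 4.7899 × 42.534 = $101.87 thousand.

$101.87 thousand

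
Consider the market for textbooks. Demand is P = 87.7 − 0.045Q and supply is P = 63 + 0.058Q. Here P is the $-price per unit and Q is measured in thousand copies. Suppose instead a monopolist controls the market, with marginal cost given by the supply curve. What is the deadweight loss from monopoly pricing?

$273.80 thousand

Competitive equilibrium: 87.7 − 0.045Q = 63 + 0.058Q → Q* = 239.8058, P* = 76.9087.
Marginal revenue: MR = 87.7 − 0.09Q. Set MR = MC: 87.7 − 0.09Q = 63 + 0.058Q → Q_m = 166.8919.
Price P_m = 87.7 − 0.045·166.8919 = 80.1899; MC(Q_m) = 63 + 0.058·166.8919 = 72.6797.
Competitive Q* = 239.8058, so ΔQ = 72.9139; wedge = 80.1899 − 72.6797 = 7.5102.
The triangle = ½ × 72.9139 × 7.5102 = $273.80 thousand.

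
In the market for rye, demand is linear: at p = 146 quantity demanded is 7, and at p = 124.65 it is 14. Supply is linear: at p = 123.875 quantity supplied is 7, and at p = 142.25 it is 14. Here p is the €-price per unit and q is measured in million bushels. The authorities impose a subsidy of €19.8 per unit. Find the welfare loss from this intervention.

€34.54 million

Demand slope = (124.65 − 146)/(14 − 7) = −3.05, so p = 167.35 − 3.05q.
Supply slope = (142.25 − 123.875)/(14 − 7) = 2.625, so p = 105.5 + 2.625q.
Competitive equilibrium: 167.35 − 3.05q = 105.5 + 2.625q → q* = 10.8987, p* = 134.109.
The subsidy lowers effective supply by 19.8: p = 85.7 + 2.625q.
New quantity: 167.35 − 3.05q = 85.7 + 2.625q → q' = 14.3877.
Overproduction Δq = 14.3877 − 10.8987 = 3.489; wedge = subsidy = 19.8.
DWL = ½ × 3.489 × 19.8 = €34.54 million.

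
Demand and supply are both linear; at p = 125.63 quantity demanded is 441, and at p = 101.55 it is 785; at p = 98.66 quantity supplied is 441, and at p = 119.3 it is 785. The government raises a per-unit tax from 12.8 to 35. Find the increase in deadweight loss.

4081.38

Demand slope = (101.55 − 125.63)/(785 − 441) = −0.07, so p = 156.5 − 0.07q.
Supply slope = (119.3 − 98.66)/(785 − 441) = 0.06, so p = 72.2 + 0.06q.
Competitive equilibrium: 156.5 − 0.07q = 72.2 + 0.06q → q* = 648.4615, p* = 111.1077.
For a per-unit tax t: Δq = t/0.13, so DWL = ½·t·(t/0.13) = t²/0.26.
At t = 12.8: DWL = 630.154. At t = 35: DWL = 4711.538.
Increase = 4711.538 − 630.154 = 4081.38.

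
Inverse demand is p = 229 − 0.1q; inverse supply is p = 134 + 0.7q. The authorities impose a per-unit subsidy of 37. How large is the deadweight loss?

855.625

Competitive equilibrium: 229 − 0.1q = 134 + 0.7q → q* = 118.75, p* = 217.125.
The subsidy lowers effective supply by 37: p = 97 + 0.7q.
New quantity: 229 − 0.1q = 97 + 0.7q → q' = 165.
Overproduction Δq = 165 − 118.75 = 46.25; wedge = subsidy = 37.
Deadweight loss = ½ × 46.25 × 37 = 855.625.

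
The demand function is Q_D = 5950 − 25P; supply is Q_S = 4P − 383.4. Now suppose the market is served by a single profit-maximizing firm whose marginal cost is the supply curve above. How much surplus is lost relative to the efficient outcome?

In inverse form: demand P = 238 − 0.04Q, supply P = 95.85 + 0.25Q.
Competitive equilibrium: 238 − 0.04Q = 95.85 + 0.25Q → Q* = 490.1724, P* = 218.3931.
Marginal revenue: MR = 238 − 0.08Q. Set MR = MC: 238 − 0.08Q = 95.85 + 0.25Q → Q_m = 430.7576.
Price P_m = 238 − 0.04·430.7576 = 220.7697; MC(Q_m) = 95.85 + 0.25·430.7576 = 203.5394.
Competitive Q* = 490.1724, so ΔQ = 59.4148; wedge = 220.7697 − 203.5394 = 17.2303.
Welfare loss = ½ × 59.4148 × 17.2303 = 511.87.

511.87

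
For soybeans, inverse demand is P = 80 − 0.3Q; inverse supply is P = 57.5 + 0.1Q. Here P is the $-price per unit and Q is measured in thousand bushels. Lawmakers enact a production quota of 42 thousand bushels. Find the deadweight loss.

Competitive equilibrium: 80 − 0.3Q = 57.5 + 0.1Q → Q* = 56.25, P* = 63.125.
At Q = 42: demand price = 80 − 0.3·42 = 67.4; supply price = 57.5 + 0.1·42 = 61.7.
ΔQ = 56.25 − 42 = 14.25; wedge = 67.4 − 61.7 = 5.7.
Welfare loss = ½ × 14.25 × 5.7 = $40.61 thousand.

$40.61 thousand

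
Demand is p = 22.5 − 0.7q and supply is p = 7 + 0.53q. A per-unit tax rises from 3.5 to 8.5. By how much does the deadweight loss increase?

Competitive equilibrium: 22.5 − 0.7q = 7 + 0.53q → q* = 12.6016, p* = 13.6789.
For a per-unit tax t: Δq = t/1.23, so DWL = ½·t·(t/1.23) = t²/2.46.
At t = 3.5: DWL = 4.98. At t = 8.5: DWL = 29.37.
Increase = 29.37 − 4.98 = 24.39.

24.39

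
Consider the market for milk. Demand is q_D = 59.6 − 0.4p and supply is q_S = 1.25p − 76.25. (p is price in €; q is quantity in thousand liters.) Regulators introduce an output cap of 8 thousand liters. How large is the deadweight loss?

In inverse form: demand p = 149 − 2.5q, supply p = 61 + 0.8q.
Competitive equilibrium: 149 − 2.5q = 61 + 0.8q → q* = 26.6667, p* = 82.3333.
At q = 8: demand price = 149 − 2.5·8 = 129; supply price = 61 + 0.8·8 = 67.4.
Δq = 26.6667 − 8 = 18.6667; wedge = 129 − 67.4 = 61.6.
DWL = ½ × 18.6667 × 61.6 = €574.93 thousand.

€574.93 thousand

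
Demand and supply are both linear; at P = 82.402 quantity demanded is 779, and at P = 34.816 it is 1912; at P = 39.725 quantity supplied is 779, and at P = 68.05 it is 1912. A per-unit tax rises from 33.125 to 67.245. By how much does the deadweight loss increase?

Demand slope = (34.816 − 82.402)/(1912 − 779) = −0.042, so P = 115.12 − 0.042Q.
Supply slope = (68.05 − 39.725)/(1912 − 779) = 0.025, so P = 20.25 + 0.025Q.
Competitive equilibrium: 115.12 − 0.042Q = 20.25 + 0.025Q → Q* = 1415.9701, P* = 55.6493.
For a per-unit tax t: ΔQ = t/0.067, so DWL = ½·t·(t/0.067) = t²/0.134.
At t = 33.125: DWL = 8188.549. At t = 67.245: DWL = 33745.448.
Increase = 33745.448 − 8188.549 = 25556.90.

25556.90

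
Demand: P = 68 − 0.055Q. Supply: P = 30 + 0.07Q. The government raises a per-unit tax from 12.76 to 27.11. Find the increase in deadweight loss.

Competitive equilibrium: 68 − 0.055Q = 30 + 0.07Q → Q* = 304, P* = 51.28.
For a per-unit tax t: ΔQ = t/0.125, so DWL = ½·t·(t/0.125) = t²/0.25.
At t = 12.76: DWL = 651.27. At t = 27.11: DWL = 2939.808.
Increase = 2939.808 − 651.27 = 2288.538.

2288.538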